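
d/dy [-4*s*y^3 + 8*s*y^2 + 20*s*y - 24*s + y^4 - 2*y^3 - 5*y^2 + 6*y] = -12*s*y^2 + 16*s*y + 20*s + 4*y^3 - 6*y^2 - 10*y + 6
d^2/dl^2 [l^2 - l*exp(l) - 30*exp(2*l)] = -l*exp(l) - 120*exp(2*l) - 2*exp(l) + 2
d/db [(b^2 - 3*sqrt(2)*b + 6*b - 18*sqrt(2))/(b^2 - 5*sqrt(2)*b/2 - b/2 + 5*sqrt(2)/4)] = 4*(-13*b^2 + sqrt(2)*b^2 + 77*sqrt(2)*b - 195 - 3*sqrt(2))/(8*b^4 - 40*sqrt(2)*b^3 - 8*b^3 + 40*sqrt(2)*b^2 + 102*b^2 - 100*b - 10*sqrt(2)*b + 25)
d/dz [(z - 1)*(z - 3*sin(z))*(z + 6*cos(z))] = (1 - z)*(z - 3*sin(z))*(6*sin(z) - 1) + (1 - z)*(z + 6*cos(z))*(3*cos(z) - 1) + (z - 3*sin(z))*(z + 6*cos(z))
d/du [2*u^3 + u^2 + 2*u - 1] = 6*u^2 + 2*u + 2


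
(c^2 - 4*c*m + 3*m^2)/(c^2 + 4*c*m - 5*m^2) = (c - 3*m)/(c + 5*m)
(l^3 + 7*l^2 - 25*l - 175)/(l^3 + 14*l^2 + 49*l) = (l^2 - 25)/(l*(l + 7))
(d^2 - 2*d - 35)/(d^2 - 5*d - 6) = (-d^2 + 2*d + 35)/(-d^2 + 5*d + 6)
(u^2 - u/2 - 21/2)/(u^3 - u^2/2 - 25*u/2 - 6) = (2*u - 7)/(2*u^2 - 7*u - 4)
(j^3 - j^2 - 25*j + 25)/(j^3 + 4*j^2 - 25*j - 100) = (j - 1)/(j + 4)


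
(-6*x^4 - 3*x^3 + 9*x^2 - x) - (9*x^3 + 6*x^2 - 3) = -6*x^4 - 12*x^3 + 3*x^2 - x + 3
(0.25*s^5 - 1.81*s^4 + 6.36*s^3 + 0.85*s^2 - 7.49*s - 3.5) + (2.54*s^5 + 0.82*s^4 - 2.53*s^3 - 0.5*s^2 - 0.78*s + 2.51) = 2.79*s^5 - 0.99*s^4 + 3.83*s^3 + 0.35*s^2 - 8.27*s - 0.99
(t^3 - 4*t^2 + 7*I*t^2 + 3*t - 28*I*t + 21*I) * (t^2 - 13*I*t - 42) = t^5 - 4*t^4 - 6*I*t^4 + 52*t^3 + 24*I*t^3 - 196*t^2 - 312*I*t^2 + 147*t + 1176*I*t - 882*I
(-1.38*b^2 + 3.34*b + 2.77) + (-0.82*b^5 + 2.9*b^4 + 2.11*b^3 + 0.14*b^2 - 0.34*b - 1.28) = -0.82*b^5 + 2.9*b^4 + 2.11*b^3 - 1.24*b^2 + 3.0*b + 1.49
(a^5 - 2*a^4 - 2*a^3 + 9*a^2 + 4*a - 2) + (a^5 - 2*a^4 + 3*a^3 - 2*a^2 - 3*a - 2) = 2*a^5 - 4*a^4 + a^3 + 7*a^2 + a - 4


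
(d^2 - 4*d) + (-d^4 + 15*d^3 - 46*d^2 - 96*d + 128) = -d^4 + 15*d^3 - 45*d^2 - 100*d + 128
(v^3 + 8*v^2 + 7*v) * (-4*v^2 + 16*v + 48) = -4*v^5 - 16*v^4 + 148*v^3 + 496*v^2 + 336*v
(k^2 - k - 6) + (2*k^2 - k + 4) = 3*k^2 - 2*k - 2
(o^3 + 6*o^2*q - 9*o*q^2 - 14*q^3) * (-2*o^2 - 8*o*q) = -2*o^5 - 20*o^4*q - 30*o^3*q^2 + 100*o^2*q^3 + 112*o*q^4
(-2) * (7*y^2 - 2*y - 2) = -14*y^2 + 4*y + 4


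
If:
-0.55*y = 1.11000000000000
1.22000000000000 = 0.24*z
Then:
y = -2.02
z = 5.08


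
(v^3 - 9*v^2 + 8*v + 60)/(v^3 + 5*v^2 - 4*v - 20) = (v^2 - 11*v + 30)/(v^2 + 3*v - 10)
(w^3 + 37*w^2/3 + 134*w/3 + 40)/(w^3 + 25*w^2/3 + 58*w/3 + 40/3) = (w + 6)/(w + 2)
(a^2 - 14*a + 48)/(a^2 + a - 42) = (a - 8)/(a + 7)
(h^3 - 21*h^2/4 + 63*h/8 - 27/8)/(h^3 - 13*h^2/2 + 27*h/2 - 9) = (h - 3/4)/(h - 2)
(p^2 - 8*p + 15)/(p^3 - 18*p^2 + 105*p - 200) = (p - 3)/(p^2 - 13*p + 40)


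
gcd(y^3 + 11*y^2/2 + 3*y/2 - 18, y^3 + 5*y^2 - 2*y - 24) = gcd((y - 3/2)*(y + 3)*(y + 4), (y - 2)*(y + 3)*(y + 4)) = y^2 + 7*y + 12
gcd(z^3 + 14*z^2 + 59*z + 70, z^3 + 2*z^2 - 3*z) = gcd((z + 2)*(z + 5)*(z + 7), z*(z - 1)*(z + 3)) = 1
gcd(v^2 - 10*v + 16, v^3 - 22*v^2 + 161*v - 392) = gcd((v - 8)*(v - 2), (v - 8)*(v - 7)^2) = v - 8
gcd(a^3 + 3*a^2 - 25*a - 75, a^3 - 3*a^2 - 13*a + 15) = a^2 - 2*a - 15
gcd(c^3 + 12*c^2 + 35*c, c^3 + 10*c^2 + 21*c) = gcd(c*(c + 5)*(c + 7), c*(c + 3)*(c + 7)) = c^2 + 7*c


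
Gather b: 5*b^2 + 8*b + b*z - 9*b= 5*b^2 + b*(z - 1)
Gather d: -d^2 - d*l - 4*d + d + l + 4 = -d^2 + d*(-l - 3) + l + 4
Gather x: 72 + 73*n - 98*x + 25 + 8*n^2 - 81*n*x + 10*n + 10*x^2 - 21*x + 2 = 8*n^2 + 83*n + 10*x^2 + x*(-81*n - 119) + 99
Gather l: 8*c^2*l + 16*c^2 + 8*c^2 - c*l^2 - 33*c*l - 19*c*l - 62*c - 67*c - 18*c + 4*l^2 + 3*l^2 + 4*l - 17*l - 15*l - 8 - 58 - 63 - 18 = 24*c^2 - 147*c + l^2*(7 - c) + l*(8*c^2 - 52*c - 28) - 147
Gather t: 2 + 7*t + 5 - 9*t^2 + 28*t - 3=-9*t^2 + 35*t + 4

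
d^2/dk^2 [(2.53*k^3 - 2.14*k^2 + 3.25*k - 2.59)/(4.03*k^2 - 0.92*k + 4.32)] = (-5.6843418860808e-14*k^4 + 5.88752999999997*k^3 - 89.175714*k^2 + 1.42413599999995*k + 31.755904)/(65.450827*k^6 - 44.824884*k^5 + 220.71504*k^4 - 96.87968*k^3 + 236.59776*k^2 - 51.508224*k + 80.621568)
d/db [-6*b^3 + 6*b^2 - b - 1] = -18*b^2 + 12*b - 1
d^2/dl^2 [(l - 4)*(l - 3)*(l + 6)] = 6*l - 2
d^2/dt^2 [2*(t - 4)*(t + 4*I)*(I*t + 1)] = 12*I*t - 12 - 16*I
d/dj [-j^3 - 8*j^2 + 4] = j*(-3*j - 16)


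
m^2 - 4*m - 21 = (m - 7)*(m + 3)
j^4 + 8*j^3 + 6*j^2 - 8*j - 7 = (j - 1)*(j + 1)^2*(j + 7)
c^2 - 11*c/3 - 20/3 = (c - 5)*(c + 4/3)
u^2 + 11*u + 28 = (u + 4)*(u + 7)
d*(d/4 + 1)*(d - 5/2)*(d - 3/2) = d^4/4 - 49*d^2/16 + 15*d/4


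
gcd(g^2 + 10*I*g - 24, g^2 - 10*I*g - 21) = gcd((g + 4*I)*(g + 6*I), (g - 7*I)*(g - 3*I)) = 1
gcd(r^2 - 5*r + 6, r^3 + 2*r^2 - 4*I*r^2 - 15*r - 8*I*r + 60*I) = r - 3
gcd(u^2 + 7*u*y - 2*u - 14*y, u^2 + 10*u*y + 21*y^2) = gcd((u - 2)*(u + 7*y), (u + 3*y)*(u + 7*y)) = u + 7*y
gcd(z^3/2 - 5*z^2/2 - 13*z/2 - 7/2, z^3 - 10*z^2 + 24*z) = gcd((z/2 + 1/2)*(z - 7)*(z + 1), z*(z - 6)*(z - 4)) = 1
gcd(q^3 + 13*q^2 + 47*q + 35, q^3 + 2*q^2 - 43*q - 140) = q + 5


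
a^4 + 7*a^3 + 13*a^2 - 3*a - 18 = (a - 1)*(a + 2)*(a + 3)^2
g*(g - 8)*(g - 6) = g^3 - 14*g^2 + 48*g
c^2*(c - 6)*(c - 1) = c^4 - 7*c^3 + 6*c^2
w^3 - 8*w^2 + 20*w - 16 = (w - 4)*(w - 2)^2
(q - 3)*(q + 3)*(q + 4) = q^3 + 4*q^2 - 9*q - 36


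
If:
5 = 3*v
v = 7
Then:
No Solution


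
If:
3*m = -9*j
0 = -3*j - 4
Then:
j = -4/3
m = 4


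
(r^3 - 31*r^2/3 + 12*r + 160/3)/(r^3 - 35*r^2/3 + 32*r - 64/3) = (3*r^2 - 7*r - 20)/(3*r^2 - 11*r + 8)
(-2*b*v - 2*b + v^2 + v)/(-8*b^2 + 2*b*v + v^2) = (v + 1)/(4*b + v)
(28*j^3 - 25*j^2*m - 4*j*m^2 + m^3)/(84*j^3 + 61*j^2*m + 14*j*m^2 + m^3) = (7*j^2 - 8*j*m + m^2)/(21*j^2 + 10*j*m + m^2)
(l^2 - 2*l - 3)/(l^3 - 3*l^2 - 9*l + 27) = (l + 1)/(l^2 - 9)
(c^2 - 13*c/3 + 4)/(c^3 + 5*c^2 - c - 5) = (c^2 - 13*c/3 + 4)/(c^3 + 5*c^2 - c - 5)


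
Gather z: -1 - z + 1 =-z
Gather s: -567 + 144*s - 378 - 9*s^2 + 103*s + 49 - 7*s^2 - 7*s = -16*s^2 + 240*s - 896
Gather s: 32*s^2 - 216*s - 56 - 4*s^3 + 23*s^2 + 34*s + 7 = -4*s^3 + 55*s^2 - 182*s - 49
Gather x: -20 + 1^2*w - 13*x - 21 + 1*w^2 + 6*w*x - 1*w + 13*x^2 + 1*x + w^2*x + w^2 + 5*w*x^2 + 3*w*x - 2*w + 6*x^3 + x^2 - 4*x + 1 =2*w^2 - 2*w + 6*x^3 + x^2*(5*w + 14) + x*(w^2 + 9*w - 16) - 40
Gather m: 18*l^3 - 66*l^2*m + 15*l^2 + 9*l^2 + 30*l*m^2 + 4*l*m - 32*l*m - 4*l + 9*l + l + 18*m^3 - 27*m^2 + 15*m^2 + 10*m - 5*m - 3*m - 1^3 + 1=18*l^3 + 24*l^2 + 6*l + 18*m^3 + m^2*(30*l - 12) + m*(-66*l^2 - 28*l + 2)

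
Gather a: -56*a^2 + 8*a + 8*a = -56*a^2 + 16*a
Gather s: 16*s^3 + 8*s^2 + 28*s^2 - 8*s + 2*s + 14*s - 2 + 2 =16*s^3 + 36*s^2 + 8*s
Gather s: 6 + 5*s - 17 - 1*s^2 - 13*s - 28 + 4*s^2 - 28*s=3*s^2 - 36*s - 39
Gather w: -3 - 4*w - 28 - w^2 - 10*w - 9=-w^2 - 14*w - 40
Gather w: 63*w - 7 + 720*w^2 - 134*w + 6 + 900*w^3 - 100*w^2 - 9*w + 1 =900*w^3 + 620*w^2 - 80*w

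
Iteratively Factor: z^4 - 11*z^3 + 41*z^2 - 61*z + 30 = (z - 5)*(z^3 - 6*z^2 + 11*z - 6) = (z - 5)*(z - 1)*(z^2 - 5*z + 6) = (z - 5)*(z - 2)*(z - 1)*(z - 3)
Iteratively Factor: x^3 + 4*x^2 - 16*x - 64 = (x + 4)*(x^2 - 16) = (x - 4)*(x + 4)*(x + 4)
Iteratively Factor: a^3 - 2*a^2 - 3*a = (a + 1)*(a^2 - 3*a) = a*(a + 1)*(a - 3)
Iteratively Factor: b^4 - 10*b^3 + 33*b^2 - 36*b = (b - 4)*(b^3 - 6*b^2 + 9*b) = b*(b - 4)*(b^2 - 6*b + 9) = b*(b - 4)*(b - 3)*(b - 3)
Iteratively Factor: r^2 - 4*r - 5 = (r + 1)*(r - 5)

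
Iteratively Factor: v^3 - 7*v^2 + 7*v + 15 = (v - 3)*(v^2 - 4*v - 5) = (v - 3)*(v + 1)*(v - 5)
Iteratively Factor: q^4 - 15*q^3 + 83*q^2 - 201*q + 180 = (q - 3)*(q^3 - 12*q^2 + 47*q - 60) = (q - 3)^2*(q^2 - 9*q + 20) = (q - 4)*(q - 3)^2*(q - 5)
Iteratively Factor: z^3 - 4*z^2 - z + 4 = (z - 1)*(z^2 - 3*z - 4) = (z - 4)*(z - 1)*(z + 1)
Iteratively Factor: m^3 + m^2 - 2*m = (m)*(m^2 + m - 2) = m*(m + 2)*(m - 1)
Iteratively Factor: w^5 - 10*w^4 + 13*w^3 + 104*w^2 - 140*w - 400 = (w - 4)*(w^4 - 6*w^3 - 11*w^2 + 60*w + 100) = (w - 4)*(w + 2)*(w^3 - 8*w^2 + 5*w + 50) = (w - 5)*(w - 4)*(w + 2)*(w^2 - 3*w - 10) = (w - 5)*(w - 4)*(w + 2)^2*(w - 5)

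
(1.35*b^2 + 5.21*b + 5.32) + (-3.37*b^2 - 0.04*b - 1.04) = -2.02*b^2 + 5.17*b + 4.28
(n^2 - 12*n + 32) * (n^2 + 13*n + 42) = n^4 + n^3 - 82*n^2 - 88*n + 1344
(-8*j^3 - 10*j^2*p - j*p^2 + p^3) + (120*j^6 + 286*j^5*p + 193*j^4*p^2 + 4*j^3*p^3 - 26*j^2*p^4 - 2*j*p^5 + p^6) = 120*j^6 + 286*j^5*p + 193*j^4*p^2 + 4*j^3*p^3 - 8*j^3 - 26*j^2*p^4 - 10*j^2*p - 2*j*p^5 - j*p^2 + p^6 + p^3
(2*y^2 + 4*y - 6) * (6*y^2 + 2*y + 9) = 12*y^4 + 28*y^3 - 10*y^2 + 24*y - 54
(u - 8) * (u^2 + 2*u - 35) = u^3 - 6*u^2 - 51*u + 280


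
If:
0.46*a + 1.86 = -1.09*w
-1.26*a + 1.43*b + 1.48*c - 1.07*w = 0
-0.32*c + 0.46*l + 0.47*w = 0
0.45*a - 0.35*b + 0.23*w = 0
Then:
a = -2.3695652173913*w - 4.04347826086957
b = -2.38944099378882*w - 5.19875776397516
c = 1.01435705892228*w + 1.58070337418163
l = 1.09961973856114 - 0.31609943727146*w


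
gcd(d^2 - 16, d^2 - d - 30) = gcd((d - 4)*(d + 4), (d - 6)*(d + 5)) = 1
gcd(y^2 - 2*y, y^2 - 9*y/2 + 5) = y - 2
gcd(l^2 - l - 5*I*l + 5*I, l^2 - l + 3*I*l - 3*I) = l - 1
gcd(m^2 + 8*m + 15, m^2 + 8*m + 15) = m^2 + 8*m + 15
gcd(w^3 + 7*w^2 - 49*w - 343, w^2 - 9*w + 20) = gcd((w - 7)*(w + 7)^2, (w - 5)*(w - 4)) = 1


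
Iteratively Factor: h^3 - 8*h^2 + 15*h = (h)*(h^2 - 8*h + 15) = h*(h - 5)*(h - 3)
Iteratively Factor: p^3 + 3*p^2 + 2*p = (p + 1)*(p^2 + 2*p) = p*(p + 1)*(p + 2)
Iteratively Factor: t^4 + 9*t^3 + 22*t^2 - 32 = (t - 1)*(t^3 + 10*t^2 + 32*t + 32) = (t - 1)*(t + 2)*(t^2 + 8*t + 16) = (t - 1)*(t + 2)*(t + 4)*(t + 4)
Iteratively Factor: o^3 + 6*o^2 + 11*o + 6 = (o + 3)*(o^2 + 3*o + 2) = (o + 2)*(o + 3)*(o + 1)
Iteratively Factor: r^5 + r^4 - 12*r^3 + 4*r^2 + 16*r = (r - 2)*(r^4 + 3*r^3 - 6*r^2 - 8*r) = (r - 2)^2*(r^3 + 5*r^2 + 4*r) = r*(r - 2)^2*(r^2 + 5*r + 4) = r*(r - 2)^2*(r + 4)*(r + 1)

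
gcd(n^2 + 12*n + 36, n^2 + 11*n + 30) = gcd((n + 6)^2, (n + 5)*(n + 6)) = n + 6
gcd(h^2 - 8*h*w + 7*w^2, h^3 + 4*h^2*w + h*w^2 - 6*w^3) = -h + w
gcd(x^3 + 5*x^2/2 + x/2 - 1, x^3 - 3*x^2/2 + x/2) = x - 1/2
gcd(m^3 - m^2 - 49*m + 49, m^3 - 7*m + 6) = m - 1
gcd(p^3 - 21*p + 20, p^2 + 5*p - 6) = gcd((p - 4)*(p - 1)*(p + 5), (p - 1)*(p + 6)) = p - 1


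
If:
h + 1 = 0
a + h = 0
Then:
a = 1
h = -1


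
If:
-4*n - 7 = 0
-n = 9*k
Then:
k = 7/36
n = -7/4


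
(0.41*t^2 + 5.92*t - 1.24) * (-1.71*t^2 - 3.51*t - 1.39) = -0.7011*t^4 - 11.5623*t^3 - 19.2287*t^2 - 3.8764*t + 1.7236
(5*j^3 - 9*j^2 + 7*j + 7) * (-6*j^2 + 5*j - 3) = -30*j^5 + 79*j^4 - 102*j^3 + 20*j^2 + 14*j - 21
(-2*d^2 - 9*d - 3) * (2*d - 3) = -4*d^3 - 12*d^2 + 21*d + 9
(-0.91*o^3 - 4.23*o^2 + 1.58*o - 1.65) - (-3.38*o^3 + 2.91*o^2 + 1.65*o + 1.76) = 2.47*o^3 - 7.14*o^2 - 0.0699999999999998*o - 3.41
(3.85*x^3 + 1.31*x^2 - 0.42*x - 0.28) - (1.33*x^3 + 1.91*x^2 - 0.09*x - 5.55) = 2.52*x^3 - 0.6*x^2 - 0.33*x + 5.27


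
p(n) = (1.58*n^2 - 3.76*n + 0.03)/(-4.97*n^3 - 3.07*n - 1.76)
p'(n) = (3.16*n - 3.76)/(-4.97*n^3 - 3.07*n - 1.76) + (14.91*n^2 + 3.07)*(1.58*n^2 - 3.76*n + 0.03)/(-4.97*n^3 - 3.07*n - 1.76)^2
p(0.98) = 0.23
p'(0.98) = -0.35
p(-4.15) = 0.12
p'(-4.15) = 0.04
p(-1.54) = 0.45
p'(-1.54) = 0.42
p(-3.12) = 0.17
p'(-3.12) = 0.07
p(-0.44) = 140.51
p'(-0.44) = 58726.03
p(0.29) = 0.33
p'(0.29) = 0.50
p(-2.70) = 0.21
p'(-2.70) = 0.10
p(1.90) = 0.03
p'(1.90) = -0.10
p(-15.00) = 0.02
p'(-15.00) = 0.00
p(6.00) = -0.03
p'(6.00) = 0.00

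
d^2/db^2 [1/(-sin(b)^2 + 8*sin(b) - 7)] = 2*(2*sin(b)^3 - 10*sin(b)^2 + 5*sin(b) + 57)/((sin(b) - 7)^3*(sin(b) - 1)^2)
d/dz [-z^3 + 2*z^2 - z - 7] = -3*z^2 + 4*z - 1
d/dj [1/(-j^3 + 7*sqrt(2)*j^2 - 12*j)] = (3*j^2 - 14*sqrt(2)*j + 12)/(j^2*(j^2 - 7*sqrt(2)*j + 12)^2)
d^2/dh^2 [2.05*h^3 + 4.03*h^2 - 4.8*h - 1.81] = 12.3*h + 8.06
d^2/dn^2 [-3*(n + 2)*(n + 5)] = -6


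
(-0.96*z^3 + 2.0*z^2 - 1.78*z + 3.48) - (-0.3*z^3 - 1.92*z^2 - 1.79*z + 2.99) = -0.66*z^3 + 3.92*z^2 + 0.01*z + 0.49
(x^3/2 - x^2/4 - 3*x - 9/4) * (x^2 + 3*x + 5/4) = x^5/2 + 5*x^4/4 - 25*x^3/8 - 185*x^2/16 - 21*x/2 - 45/16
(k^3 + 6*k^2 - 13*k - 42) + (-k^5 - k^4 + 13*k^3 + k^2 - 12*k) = -k^5 - k^4 + 14*k^3 + 7*k^2 - 25*k - 42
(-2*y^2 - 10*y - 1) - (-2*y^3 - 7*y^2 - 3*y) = 2*y^3 + 5*y^2 - 7*y - 1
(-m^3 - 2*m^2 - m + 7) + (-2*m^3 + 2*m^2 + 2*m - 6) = -3*m^3 + m + 1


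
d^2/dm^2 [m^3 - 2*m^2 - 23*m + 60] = 6*m - 4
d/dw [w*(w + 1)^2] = (w + 1)*(3*w + 1)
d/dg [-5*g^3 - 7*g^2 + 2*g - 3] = -15*g^2 - 14*g + 2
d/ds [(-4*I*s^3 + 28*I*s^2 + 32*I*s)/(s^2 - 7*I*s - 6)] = (-4*I*s^4 - 56*s^3 + s^2*(196 + 40*I) - 336*I*s - 192*I)/(s^4 - 14*I*s^3 - 61*s^2 + 84*I*s + 36)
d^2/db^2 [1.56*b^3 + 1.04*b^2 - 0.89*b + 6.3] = 9.36*b + 2.08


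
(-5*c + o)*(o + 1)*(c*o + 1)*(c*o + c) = -5*c^3*o^3 - 10*c^3*o^2 - 5*c^3*o + c^2*o^4 + 2*c^2*o^3 - 4*c^2*o^2 - 10*c^2*o - 5*c^2 + c*o^3 + 2*c*o^2 + c*o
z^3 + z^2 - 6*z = z*(z - 2)*(z + 3)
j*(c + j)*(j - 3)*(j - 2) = c*j^3 - 5*c*j^2 + 6*c*j + j^4 - 5*j^3 + 6*j^2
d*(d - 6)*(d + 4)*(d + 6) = d^4 + 4*d^3 - 36*d^2 - 144*d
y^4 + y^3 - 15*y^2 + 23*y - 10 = (y - 2)*(y - 1)^2*(y + 5)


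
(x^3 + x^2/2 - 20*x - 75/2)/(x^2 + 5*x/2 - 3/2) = (2*x^2 - 5*x - 25)/(2*x - 1)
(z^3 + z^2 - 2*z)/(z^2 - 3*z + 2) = z*(z + 2)/(z - 2)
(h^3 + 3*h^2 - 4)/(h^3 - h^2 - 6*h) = (h^2 + h - 2)/(h*(h - 3))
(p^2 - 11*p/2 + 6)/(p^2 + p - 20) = (p - 3/2)/(p + 5)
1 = 1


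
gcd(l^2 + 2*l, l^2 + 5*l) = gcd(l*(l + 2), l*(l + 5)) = l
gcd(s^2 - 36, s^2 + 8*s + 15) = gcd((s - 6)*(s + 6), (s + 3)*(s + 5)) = 1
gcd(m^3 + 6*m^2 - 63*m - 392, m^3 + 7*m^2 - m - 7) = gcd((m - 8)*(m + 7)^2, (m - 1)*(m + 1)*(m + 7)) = m + 7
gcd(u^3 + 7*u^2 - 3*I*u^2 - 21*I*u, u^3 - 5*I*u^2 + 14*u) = u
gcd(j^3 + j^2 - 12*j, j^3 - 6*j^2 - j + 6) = 1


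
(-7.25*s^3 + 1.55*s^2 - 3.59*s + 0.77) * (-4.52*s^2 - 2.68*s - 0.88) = 32.77*s^5 + 12.424*s^4 + 18.4528*s^3 + 4.7768*s^2 + 1.0956*s - 0.6776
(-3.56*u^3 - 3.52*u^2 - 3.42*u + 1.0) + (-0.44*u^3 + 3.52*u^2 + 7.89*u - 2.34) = -4.0*u^3 + 4.47*u - 1.34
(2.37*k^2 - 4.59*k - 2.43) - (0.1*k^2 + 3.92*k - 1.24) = 2.27*k^2 - 8.51*k - 1.19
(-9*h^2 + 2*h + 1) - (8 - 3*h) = -9*h^2 + 5*h - 7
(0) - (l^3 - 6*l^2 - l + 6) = -l^3 + 6*l^2 + l - 6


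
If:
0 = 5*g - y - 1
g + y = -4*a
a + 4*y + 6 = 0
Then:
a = 16/37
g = -9/74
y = -119/74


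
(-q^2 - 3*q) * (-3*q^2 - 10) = 3*q^4 + 9*q^3 + 10*q^2 + 30*q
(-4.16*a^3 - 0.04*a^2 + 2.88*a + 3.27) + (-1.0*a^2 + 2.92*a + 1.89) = -4.16*a^3 - 1.04*a^2 + 5.8*a + 5.16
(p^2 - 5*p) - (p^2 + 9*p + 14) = -14*p - 14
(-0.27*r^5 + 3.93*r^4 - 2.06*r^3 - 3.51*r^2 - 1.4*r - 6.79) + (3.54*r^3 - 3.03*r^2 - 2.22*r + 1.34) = -0.27*r^5 + 3.93*r^4 + 1.48*r^3 - 6.54*r^2 - 3.62*r - 5.45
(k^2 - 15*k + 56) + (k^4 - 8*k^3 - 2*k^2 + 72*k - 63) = k^4 - 8*k^3 - k^2 + 57*k - 7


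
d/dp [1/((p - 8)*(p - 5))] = (13 - 2*p)/(p^4 - 26*p^3 + 249*p^2 - 1040*p + 1600)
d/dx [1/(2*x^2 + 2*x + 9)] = 2*(-2*x - 1)/(2*x^2 + 2*x + 9)^2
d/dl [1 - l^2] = -2*l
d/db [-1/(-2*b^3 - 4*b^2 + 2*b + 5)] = 2*(-3*b^2 - 4*b + 1)/(2*b^3 + 4*b^2 - 2*b - 5)^2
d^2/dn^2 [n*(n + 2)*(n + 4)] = 6*n + 12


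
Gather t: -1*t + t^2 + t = t^2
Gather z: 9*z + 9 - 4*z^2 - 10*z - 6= -4*z^2 - z + 3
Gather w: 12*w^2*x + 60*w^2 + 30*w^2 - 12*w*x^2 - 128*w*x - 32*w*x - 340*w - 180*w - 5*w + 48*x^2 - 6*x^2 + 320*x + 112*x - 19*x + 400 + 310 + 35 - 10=w^2*(12*x + 90) + w*(-12*x^2 - 160*x - 525) + 42*x^2 + 413*x + 735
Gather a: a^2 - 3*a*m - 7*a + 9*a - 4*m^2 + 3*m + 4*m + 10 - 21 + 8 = a^2 + a*(2 - 3*m) - 4*m^2 + 7*m - 3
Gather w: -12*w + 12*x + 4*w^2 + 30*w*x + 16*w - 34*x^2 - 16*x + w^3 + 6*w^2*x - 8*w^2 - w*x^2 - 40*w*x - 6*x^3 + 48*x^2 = w^3 + w^2*(6*x - 4) + w*(-x^2 - 10*x + 4) - 6*x^3 + 14*x^2 - 4*x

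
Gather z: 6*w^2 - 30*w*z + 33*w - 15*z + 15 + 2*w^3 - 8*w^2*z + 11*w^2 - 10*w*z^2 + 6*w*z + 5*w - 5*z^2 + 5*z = 2*w^3 + 17*w^2 + 38*w + z^2*(-10*w - 5) + z*(-8*w^2 - 24*w - 10) + 15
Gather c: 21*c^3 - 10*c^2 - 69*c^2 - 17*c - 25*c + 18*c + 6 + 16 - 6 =21*c^3 - 79*c^2 - 24*c + 16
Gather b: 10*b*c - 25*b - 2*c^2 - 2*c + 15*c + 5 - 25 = b*(10*c - 25) - 2*c^2 + 13*c - 20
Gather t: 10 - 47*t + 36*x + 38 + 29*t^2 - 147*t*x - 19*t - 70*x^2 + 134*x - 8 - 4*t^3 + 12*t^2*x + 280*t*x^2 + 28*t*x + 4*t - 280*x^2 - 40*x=-4*t^3 + t^2*(12*x + 29) + t*(280*x^2 - 119*x - 62) - 350*x^2 + 130*x + 40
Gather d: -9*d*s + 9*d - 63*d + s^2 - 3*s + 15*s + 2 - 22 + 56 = d*(-9*s - 54) + s^2 + 12*s + 36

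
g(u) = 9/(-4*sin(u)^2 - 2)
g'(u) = 72*sin(u)*cos(u)/(-4*sin(u)^2 - 2)^2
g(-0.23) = -4.08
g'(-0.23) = -3.28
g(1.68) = -1.51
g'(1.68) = -0.22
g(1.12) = -1.72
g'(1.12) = 1.03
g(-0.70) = -2.46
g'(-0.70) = -2.65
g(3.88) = -2.36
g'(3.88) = 2.47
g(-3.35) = -4.15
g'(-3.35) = -3.09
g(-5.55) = -2.37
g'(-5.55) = 2.49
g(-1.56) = -1.50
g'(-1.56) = -0.02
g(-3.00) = -4.33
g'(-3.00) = 2.33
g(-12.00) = -2.86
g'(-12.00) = 3.28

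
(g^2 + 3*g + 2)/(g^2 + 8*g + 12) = (g + 1)/(g + 6)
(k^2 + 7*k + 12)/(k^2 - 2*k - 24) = (k + 3)/(k - 6)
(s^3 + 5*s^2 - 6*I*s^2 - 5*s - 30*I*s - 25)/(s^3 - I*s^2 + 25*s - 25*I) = (s + 5)/(s + 5*I)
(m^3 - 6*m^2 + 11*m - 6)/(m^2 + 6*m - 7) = (m^2 - 5*m + 6)/(m + 7)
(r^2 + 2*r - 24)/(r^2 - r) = (r^2 + 2*r - 24)/(r*(r - 1))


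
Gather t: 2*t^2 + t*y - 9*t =2*t^2 + t*(y - 9)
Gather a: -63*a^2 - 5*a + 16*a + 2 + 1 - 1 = -63*a^2 + 11*a + 2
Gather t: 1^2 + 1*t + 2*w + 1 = t + 2*w + 2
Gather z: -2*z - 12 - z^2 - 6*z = -z^2 - 8*z - 12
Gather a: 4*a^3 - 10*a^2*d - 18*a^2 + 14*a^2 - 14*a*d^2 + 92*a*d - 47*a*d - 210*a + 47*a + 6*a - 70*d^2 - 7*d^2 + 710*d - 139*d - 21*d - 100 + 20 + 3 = 4*a^3 + a^2*(-10*d - 4) + a*(-14*d^2 + 45*d - 157) - 77*d^2 + 550*d - 77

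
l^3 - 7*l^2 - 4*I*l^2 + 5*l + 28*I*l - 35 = (l - 7)*(l - 5*I)*(l + I)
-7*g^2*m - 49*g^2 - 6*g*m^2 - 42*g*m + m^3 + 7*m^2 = (-7*g + m)*(g + m)*(m + 7)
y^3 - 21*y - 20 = (y - 5)*(y + 1)*(y + 4)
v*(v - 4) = v^2 - 4*v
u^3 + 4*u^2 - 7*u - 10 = (u - 2)*(u + 1)*(u + 5)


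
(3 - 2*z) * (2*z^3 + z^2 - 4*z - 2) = -4*z^4 + 4*z^3 + 11*z^2 - 8*z - 6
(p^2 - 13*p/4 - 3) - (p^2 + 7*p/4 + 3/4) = -5*p - 15/4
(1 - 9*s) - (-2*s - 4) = 5 - 7*s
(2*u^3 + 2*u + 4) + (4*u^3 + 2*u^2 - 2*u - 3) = 6*u^3 + 2*u^2 + 1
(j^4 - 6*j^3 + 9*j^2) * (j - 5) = j^5 - 11*j^4 + 39*j^3 - 45*j^2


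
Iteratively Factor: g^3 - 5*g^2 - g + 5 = (g - 5)*(g^2 - 1) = (g - 5)*(g + 1)*(g - 1)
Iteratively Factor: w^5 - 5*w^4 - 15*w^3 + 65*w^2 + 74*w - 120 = (w - 4)*(w^4 - w^3 - 19*w^2 - 11*w + 30) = (w - 4)*(w - 1)*(w^3 - 19*w - 30) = (w - 4)*(w - 1)*(w + 3)*(w^2 - 3*w - 10) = (w - 5)*(w - 4)*(w - 1)*(w + 3)*(w + 2)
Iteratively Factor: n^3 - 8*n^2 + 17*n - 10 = (n - 1)*(n^2 - 7*n + 10) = (n - 2)*(n - 1)*(n - 5)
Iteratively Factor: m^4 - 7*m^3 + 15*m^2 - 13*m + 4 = (m - 1)*(m^3 - 6*m^2 + 9*m - 4) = (m - 1)^2*(m^2 - 5*m + 4) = (m - 1)^3*(m - 4)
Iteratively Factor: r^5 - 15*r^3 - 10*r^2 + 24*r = (r - 4)*(r^4 + 4*r^3 + r^2 - 6*r) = (r - 4)*(r + 3)*(r^3 + r^2 - 2*r) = (r - 4)*(r - 1)*(r + 3)*(r^2 + 2*r) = r*(r - 4)*(r - 1)*(r + 3)*(r + 2)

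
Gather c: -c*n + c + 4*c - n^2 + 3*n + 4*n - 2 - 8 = c*(5 - n) - n^2 + 7*n - 10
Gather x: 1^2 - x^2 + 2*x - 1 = -x^2 + 2*x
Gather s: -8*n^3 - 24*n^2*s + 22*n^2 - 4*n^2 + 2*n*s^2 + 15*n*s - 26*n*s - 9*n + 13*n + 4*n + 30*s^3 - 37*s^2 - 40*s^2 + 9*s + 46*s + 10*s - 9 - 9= -8*n^3 + 18*n^2 + 8*n + 30*s^3 + s^2*(2*n - 77) + s*(-24*n^2 - 11*n + 65) - 18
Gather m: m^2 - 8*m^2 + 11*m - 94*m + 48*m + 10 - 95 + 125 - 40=-7*m^2 - 35*m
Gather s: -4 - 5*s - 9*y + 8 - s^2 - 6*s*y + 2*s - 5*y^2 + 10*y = -s^2 + s*(-6*y - 3) - 5*y^2 + y + 4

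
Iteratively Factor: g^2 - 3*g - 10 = (g - 5)*(g + 2)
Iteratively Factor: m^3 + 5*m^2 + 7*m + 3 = (m + 3)*(m^2 + 2*m + 1) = (m + 1)*(m + 3)*(m + 1)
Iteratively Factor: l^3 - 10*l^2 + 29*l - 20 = (l - 5)*(l^2 - 5*l + 4) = (l - 5)*(l - 4)*(l - 1)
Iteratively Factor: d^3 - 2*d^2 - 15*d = (d - 5)*(d^2 + 3*d) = d*(d - 5)*(d + 3)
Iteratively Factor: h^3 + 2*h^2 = (h)*(h^2 + 2*h) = h^2*(h + 2)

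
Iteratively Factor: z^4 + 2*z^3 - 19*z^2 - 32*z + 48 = (z - 4)*(z^3 + 6*z^2 + 5*z - 12) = (z - 4)*(z + 4)*(z^2 + 2*z - 3) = (z - 4)*(z + 3)*(z + 4)*(z - 1)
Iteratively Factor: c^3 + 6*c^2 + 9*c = (c + 3)*(c^2 + 3*c) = c*(c + 3)*(c + 3)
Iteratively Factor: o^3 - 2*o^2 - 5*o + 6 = (o - 1)*(o^2 - o - 6) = (o - 1)*(o + 2)*(o - 3)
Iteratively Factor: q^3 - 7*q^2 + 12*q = (q - 4)*(q^2 - 3*q) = q*(q - 4)*(q - 3)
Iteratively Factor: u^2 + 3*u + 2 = (u + 2)*(u + 1)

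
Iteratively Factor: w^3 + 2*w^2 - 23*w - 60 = (w + 3)*(w^2 - w - 20) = (w - 5)*(w + 3)*(w + 4)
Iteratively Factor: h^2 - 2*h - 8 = (h + 2)*(h - 4)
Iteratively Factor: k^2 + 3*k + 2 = (k + 1)*(k + 2)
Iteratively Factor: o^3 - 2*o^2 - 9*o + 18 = (o + 3)*(o^2 - 5*o + 6) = (o - 3)*(o + 3)*(o - 2)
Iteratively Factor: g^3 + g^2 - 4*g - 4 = (g - 2)*(g^2 + 3*g + 2) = (g - 2)*(g + 2)*(g + 1)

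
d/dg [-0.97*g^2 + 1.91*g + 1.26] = 1.91 - 1.94*g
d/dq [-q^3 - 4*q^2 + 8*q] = -3*q^2 - 8*q + 8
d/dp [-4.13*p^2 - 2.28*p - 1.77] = -8.26*p - 2.28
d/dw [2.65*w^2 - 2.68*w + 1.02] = 5.3*w - 2.68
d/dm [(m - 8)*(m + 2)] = 2*m - 6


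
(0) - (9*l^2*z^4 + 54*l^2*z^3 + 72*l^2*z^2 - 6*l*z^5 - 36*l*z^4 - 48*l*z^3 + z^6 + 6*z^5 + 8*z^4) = -9*l^2*z^4 - 54*l^2*z^3 - 72*l^2*z^2 + 6*l*z^5 + 36*l*z^4 + 48*l*z^3 - z^6 - 6*z^5 - 8*z^4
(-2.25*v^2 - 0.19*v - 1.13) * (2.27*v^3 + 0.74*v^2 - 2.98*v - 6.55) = -5.1075*v^5 - 2.0963*v^4 + 3.9993*v^3 + 14.4675*v^2 + 4.6119*v + 7.4015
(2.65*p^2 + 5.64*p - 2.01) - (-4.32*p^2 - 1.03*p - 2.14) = 6.97*p^2 + 6.67*p + 0.13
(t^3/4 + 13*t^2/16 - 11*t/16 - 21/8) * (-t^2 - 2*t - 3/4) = -t^5/4 - 21*t^4/16 - 9*t^3/8 + 217*t^2/64 + 369*t/64 + 63/32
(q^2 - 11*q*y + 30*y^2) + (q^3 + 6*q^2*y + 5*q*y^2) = q^3 + 6*q^2*y + q^2 + 5*q*y^2 - 11*q*y + 30*y^2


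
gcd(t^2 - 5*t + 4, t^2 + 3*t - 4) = t - 1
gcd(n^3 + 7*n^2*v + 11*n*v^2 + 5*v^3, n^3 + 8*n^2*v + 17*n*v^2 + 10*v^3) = n^2 + 6*n*v + 5*v^2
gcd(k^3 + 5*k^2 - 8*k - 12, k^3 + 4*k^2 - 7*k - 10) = k^2 - k - 2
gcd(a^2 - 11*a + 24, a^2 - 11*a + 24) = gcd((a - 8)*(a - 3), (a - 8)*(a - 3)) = a^2 - 11*a + 24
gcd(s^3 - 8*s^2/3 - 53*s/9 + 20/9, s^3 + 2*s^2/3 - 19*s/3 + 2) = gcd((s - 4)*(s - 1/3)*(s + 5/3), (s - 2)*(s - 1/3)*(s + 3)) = s - 1/3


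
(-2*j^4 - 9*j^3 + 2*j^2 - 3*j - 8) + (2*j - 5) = -2*j^4 - 9*j^3 + 2*j^2 - j - 13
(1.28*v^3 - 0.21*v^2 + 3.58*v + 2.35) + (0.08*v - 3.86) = 1.28*v^3 - 0.21*v^2 + 3.66*v - 1.51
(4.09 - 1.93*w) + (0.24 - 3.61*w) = 4.33 - 5.54*w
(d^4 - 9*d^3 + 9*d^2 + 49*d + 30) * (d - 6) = d^5 - 15*d^4 + 63*d^3 - 5*d^2 - 264*d - 180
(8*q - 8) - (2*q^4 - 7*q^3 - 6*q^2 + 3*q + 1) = -2*q^4 + 7*q^3 + 6*q^2 + 5*q - 9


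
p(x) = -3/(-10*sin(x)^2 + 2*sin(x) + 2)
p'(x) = -3*(20*sin(x)*cos(x) - 2*cos(x))/(-10*sin(x)^2 + 2*sin(x) + 2)^2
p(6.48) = -1.49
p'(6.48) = -1.39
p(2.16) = 0.92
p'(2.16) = 2.31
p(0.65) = 6.64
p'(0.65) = -118.04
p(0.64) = 8.06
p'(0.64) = -172.88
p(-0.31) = -6.53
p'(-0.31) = 109.73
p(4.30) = 0.36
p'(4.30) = -0.36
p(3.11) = -1.46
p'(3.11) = -0.97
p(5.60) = 0.92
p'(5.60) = 3.23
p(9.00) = -2.66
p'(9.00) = 13.46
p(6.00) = -4.54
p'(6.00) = 50.11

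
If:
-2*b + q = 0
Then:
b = q/2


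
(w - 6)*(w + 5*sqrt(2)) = w^2 - 6*w + 5*sqrt(2)*w - 30*sqrt(2)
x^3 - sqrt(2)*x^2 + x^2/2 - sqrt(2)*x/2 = x*(x + 1/2)*(x - sqrt(2))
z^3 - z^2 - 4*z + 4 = (z - 2)*(z - 1)*(z + 2)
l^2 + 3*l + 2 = (l + 1)*(l + 2)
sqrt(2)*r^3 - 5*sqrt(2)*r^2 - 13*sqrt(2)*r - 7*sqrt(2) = (r - 7)*(r + 1)*(sqrt(2)*r + sqrt(2))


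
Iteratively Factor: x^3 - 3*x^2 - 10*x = (x + 2)*(x^2 - 5*x) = (x - 5)*(x + 2)*(x)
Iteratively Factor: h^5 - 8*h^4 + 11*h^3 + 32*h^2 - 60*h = (h + 2)*(h^4 - 10*h^3 + 31*h^2 - 30*h) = (h - 5)*(h + 2)*(h^3 - 5*h^2 + 6*h) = (h - 5)*(h - 2)*(h + 2)*(h^2 - 3*h) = (h - 5)*(h - 3)*(h - 2)*(h + 2)*(h)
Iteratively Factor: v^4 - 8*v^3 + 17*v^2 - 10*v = (v - 1)*(v^3 - 7*v^2 + 10*v) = (v - 5)*(v - 1)*(v^2 - 2*v) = (v - 5)*(v - 2)*(v - 1)*(v)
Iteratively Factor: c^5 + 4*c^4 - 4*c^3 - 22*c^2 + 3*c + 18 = (c + 3)*(c^4 + c^3 - 7*c^2 - c + 6) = (c - 1)*(c + 3)*(c^3 + 2*c^2 - 5*c - 6) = (c - 1)*(c + 3)^2*(c^2 - c - 2) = (c - 1)*(c + 1)*(c + 3)^2*(c - 2)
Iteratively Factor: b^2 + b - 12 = (b - 3)*(b + 4)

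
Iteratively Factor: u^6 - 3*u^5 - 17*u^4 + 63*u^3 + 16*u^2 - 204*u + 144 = (u - 1)*(u^5 - 2*u^4 - 19*u^3 + 44*u^2 + 60*u - 144) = (u - 1)*(u + 2)*(u^4 - 4*u^3 - 11*u^2 + 66*u - 72) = (u - 3)*(u - 1)*(u + 2)*(u^3 - u^2 - 14*u + 24) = (u - 3)*(u - 1)*(u + 2)*(u + 4)*(u^2 - 5*u + 6) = (u - 3)^2*(u - 1)*(u + 2)*(u + 4)*(u - 2)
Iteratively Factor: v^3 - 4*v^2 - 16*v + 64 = (v + 4)*(v^2 - 8*v + 16) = (v - 4)*(v + 4)*(v - 4)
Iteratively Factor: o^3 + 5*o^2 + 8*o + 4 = (o + 2)*(o^2 + 3*o + 2) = (o + 1)*(o + 2)*(o + 2)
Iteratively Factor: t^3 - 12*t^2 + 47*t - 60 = (t - 3)*(t^2 - 9*t + 20) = (t - 4)*(t - 3)*(t - 5)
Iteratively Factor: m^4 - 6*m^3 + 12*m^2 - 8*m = (m - 2)*(m^3 - 4*m^2 + 4*m) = m*(m - 2)*(m^2 - 4*m + 4) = m*(m - 2)^2*(m - 2)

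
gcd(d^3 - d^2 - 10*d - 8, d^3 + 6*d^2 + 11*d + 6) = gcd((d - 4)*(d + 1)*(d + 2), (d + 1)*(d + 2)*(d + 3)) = d^2 + 3*d + 2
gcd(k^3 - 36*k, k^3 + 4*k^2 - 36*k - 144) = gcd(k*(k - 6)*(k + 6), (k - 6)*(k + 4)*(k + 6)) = k^2 - 36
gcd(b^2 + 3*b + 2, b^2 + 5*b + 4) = b + 1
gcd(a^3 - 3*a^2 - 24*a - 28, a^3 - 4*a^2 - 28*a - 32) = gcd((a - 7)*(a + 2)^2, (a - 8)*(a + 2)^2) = a^2 + 4*a + 4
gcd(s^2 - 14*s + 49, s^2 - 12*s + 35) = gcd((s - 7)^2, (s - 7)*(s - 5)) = s - 7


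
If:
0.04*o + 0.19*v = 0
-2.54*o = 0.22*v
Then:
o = 0.00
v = 0.00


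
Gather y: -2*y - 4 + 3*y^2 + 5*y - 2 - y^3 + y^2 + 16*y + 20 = -y^3 + 4*y^2 + 19*y + 14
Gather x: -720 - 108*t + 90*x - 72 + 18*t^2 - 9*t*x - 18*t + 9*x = 18*t^2 - 126*t + x*(99 - 9*t) - 792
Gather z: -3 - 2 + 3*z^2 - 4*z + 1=3*z^2 - 4*z - 4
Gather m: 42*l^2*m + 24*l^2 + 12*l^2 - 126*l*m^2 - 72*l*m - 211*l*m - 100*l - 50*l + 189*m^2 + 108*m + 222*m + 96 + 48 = 36*l^2 - 150*l + m^2*(189 - 126*l) + m*(42*l^2 - 283*l + 330) + 144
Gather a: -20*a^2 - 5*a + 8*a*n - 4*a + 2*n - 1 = -20*a^2 + a*(8*n - 9) + 2*n - 1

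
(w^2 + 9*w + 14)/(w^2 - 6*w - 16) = (w + 7)/(w - 8)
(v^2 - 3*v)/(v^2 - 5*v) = (v - 3)/(v - 5)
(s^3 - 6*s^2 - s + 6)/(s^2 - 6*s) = s - 1/s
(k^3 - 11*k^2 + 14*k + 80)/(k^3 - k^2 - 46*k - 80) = (k - 5)/(k + 5)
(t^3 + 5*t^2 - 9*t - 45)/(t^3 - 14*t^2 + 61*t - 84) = (t^2 + 8*t + 15)/(t^2 - 11*t + 28)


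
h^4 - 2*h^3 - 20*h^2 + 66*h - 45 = (h - 3)^2*(h - 1)*(h + 5)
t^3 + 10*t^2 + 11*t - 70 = (t - 2)*(t + 5)*(t + 7)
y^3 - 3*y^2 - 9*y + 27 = (y - 3)^2*(y + 3)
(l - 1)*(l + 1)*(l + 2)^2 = l^4 + 4*l^3 + 3*l^2 - 4*l - 4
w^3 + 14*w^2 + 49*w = w*(w + 7)^2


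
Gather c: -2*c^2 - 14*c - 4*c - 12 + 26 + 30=-2*c^2 - 18*c + 44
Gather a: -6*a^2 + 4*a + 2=-6*a^2 + 4*a + 2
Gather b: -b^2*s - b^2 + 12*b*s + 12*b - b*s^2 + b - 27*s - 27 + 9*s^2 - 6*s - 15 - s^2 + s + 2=b^2*(-s - 1) + b*(-s^2 + 12*s + 13) + 8*s^2 - 32*s - 40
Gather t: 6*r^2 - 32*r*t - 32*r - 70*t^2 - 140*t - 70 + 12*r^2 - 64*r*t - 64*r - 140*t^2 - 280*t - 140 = 18*r^2 - 96*r - 210*t^2 + t*(-96*r - 420) - 210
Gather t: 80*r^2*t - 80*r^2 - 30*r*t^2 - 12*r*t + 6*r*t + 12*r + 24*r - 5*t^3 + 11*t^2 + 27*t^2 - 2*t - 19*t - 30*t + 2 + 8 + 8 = -80*r^2 + 36*r - 5*t^3 + t^2*(38 - 30*r) + t*(80*r^2 - 6*r - 51) + 18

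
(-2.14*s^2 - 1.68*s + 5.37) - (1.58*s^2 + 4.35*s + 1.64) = -3.72*s^2 - 6.03*s + 3.73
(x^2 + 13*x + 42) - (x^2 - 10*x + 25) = 23*x + 17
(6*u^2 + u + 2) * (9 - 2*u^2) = -12*u^4 - 2*u^3 + 50*u^2 + 9*u + 18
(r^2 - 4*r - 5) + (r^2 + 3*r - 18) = 2*r^2 - r - 23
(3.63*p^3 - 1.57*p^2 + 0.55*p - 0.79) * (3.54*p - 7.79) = 12.8502*p^4 - 33.8355*p^3 + 14.1773*p^2 - 7.0811*p + 6.1541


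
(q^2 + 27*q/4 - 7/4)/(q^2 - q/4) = (q + 7)/q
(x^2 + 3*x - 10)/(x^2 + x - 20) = (x - 2)/(x - 4)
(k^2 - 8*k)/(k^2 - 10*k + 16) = k/(k - 2)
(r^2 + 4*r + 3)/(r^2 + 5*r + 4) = (r + 3)/(r + 4)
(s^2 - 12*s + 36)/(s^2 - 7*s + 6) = (s - 6)/(s - 1)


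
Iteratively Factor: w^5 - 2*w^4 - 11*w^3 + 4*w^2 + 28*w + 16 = (w + 1)*(w^4 - 3*w^3 - 8*w^2 + 12*w + 16) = (w - 2)*(w + 1)*(w^3 - w^2 - 10*w - 8) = (w - 2)*(w + 1)^2*(w^2 - 2*w - 8) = (w - 2)*(w + 1)^2*(w + 2)*(w - 4)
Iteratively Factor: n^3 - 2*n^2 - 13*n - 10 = (n + 1)*(n^2 - 3*n - 10) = (n - 5)*(n + 1)*(n + 2)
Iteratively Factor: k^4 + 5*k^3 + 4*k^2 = (k + 4)*(k^3 + k^2) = (k + 1)*(k + 4)*(k^2) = k*(k + 1)*(k + 4)*(k)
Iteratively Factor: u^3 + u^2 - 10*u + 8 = (u - 1)*(u^2 + 2*u - 8) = (u - 2)*(u - 1)*(u + 4)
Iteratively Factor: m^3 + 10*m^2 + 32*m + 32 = (m + 4)*(m^2 + 6*m + 8) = (m + 2)*(m + 4)*(m + 4)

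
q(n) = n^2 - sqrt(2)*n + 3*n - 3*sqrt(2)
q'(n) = 2*n - sqrt(2) + 3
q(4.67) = 24.97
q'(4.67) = 10.93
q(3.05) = 9.90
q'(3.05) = 7.69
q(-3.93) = 4.97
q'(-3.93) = -6.27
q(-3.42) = 2.03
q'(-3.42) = -5.25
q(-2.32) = -2.54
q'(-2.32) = -3.05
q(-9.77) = 75.72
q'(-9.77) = -17.95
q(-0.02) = -4.27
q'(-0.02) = 1.55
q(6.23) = 44.45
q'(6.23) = 14.05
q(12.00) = 158.79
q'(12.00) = 25.59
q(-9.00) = 62.49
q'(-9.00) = -16.41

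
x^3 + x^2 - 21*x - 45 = (x - 5)*(x + 3)^2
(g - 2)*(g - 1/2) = g^2 - 5*g/2 + 1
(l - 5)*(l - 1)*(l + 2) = l^3 - 4*l^2 - 7*l + 10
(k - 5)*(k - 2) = k^2 - 7*k + 10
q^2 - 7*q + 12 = (q - 4)*(q - 3)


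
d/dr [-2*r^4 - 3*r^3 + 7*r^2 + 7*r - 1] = -8*r^3 - 9*r^2 + 14*r + 7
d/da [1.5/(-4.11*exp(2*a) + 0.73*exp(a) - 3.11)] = (12.33*exp(a) - 1.095)*exp(a)/(4.11*exp(2*a) - 0.73*exp(a) + 3.11)^2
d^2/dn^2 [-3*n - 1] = 0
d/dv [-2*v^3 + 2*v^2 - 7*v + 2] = -6*v^2 + 4*v - 7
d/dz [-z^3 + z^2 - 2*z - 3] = -3*z^2 + 2*z - 2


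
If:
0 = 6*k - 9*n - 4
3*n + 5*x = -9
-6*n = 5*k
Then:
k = 8/27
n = -20/81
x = -223/135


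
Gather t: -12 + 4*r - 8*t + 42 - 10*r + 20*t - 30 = -6*r + 12*t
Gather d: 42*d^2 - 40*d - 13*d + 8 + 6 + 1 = 42*d^2 - 53*d + 15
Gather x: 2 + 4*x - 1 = 4*x + 1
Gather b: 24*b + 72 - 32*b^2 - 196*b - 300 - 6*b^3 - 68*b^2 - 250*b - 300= -6*b^3 - 100*b^2 - 422*b - 528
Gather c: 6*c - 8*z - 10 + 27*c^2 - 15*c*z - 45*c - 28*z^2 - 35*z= 27*c^2 + c*(-15*z - 39) - 28*z^2 - 43*z - 10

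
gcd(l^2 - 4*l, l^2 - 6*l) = l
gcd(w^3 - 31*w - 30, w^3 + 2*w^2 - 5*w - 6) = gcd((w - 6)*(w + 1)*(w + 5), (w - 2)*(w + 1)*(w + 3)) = w + 1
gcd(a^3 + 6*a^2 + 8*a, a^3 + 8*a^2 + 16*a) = a^2 + 4*a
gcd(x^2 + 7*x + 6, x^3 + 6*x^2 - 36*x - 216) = x + 6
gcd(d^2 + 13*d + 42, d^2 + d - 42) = d + 7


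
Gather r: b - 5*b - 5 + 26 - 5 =16 - 4*b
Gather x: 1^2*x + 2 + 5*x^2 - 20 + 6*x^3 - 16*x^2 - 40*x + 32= 6*x^3 - 11*x^2 - 39*x + 14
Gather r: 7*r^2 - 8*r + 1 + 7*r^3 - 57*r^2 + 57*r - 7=7*r^3 - 50*r^2 + 49*r - 6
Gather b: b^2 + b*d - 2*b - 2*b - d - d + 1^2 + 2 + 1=b^2 + b*(d - 4) - 2*d + 4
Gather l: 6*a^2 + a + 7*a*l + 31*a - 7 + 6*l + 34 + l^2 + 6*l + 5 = 6*a^2 + 32*a + l^2 + l*(7*a + 12) + 32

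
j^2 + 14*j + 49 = (j + 7)^2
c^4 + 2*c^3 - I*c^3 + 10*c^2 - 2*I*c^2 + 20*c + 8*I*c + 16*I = (c + 2)*(c - 4*I)*(c + I)*(c + 2*I)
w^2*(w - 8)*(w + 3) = w^4 - 5*w^3 - 24*w^2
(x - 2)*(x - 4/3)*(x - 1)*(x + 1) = x^4 - 10*x^3/3 + 5*x^2/3 + 10*x/3 - 8/3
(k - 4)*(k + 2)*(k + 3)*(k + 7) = k^4 + 8*k^3 - 7*k^2 - 122*k - 168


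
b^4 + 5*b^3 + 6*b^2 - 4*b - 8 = (b - 1)*(b + 2)^3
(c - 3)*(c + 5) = c^2 + 2*c - 15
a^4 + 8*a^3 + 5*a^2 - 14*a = a*(a - 1)*(a + 2)*(a + 7)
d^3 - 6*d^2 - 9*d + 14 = (d - 7)*(d - 1)*(d + 2)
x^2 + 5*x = x*(x + 5)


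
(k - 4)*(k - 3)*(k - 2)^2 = k^4 - 11*k^3 + 44*k^2 - 76*k + 48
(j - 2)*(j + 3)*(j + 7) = j^3 + 8*j^2 + j - 42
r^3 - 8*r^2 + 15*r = r*(r - 5)*(r - 3)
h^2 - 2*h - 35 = (h - 7)*(h + 5)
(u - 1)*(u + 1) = u^2 - 1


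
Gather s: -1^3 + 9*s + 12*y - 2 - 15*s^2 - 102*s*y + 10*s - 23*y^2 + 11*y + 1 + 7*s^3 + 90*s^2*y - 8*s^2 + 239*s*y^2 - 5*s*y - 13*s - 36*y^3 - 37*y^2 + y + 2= 7*s^3 + s^2*(90*y - 23) + s*(239*y^2 - 107*y + 6) - 36*y^3 - 60*y^2 + 24*y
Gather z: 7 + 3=10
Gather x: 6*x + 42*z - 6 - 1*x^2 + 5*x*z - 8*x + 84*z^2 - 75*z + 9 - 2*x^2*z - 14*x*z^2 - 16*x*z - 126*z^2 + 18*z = x^2*(-2*z - 1) + x*(-14*z^2 - 11*z - 2) - 42*z^2 - 15*z + 3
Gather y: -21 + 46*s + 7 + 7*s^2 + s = 7*s^2 + 47*s - 14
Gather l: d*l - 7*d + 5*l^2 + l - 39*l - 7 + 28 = -7*d + 5*l^2 + l*(d - 38) + 21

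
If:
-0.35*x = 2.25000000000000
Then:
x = -6.43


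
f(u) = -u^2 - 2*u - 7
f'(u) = -2*u - 2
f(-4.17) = -16.05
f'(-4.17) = 6.34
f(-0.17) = -6.69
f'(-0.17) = -1.66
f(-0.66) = -6.12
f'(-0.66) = -0.68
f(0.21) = -7.46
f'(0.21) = -2.42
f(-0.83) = -6.03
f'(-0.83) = -0.34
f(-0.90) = -6.01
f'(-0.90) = -0.20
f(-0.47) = -6.28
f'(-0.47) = -1.06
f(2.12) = -15.73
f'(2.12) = -6.24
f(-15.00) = -202.00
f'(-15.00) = 28.00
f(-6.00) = -31.00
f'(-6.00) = 10.00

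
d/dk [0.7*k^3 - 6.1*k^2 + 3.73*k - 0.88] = 2.1*k^2 - 12.2*k + 3.73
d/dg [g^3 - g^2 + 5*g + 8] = 3*g^2 - 2*g + 5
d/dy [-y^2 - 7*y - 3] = -2*y - 7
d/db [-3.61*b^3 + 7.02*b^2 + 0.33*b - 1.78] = -10.83*b^2 + 14.04*b + 0.33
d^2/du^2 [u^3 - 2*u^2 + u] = 6*u - 4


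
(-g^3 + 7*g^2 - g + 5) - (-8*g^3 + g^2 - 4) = 7*g^3 + 6*g^2 - g + 9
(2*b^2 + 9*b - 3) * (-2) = -4*b^2 - 18*b + 6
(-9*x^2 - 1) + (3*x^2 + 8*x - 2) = -6*x^2 + 8*x - 3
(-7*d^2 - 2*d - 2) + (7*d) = -7*d^2 + 5*d - 2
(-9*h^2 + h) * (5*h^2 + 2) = -45*h^4 + 5*h^3 - 18*h^2 + 2*h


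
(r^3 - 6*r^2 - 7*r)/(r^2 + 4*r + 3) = r*(r - 7)/(r + 3)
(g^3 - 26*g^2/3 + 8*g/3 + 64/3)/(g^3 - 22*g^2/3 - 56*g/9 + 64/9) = 3*(g - 2)/(3*g - 2)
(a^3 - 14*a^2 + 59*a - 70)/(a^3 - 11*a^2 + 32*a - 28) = (a - 5)/(a - 2)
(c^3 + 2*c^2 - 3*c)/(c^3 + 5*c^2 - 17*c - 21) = c*(c^2 + 2*c - 3)/(c^3 + 5*c^2 - 17*c - 21)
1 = 1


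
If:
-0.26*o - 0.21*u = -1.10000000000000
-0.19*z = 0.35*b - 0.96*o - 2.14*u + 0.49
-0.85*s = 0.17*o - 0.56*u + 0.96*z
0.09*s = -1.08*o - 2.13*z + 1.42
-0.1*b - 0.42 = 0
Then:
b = -4.20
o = 7.57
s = -0.69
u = -4.13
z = -3.14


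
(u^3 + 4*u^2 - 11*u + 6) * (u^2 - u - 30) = u^5 + 3*u^4 - 45*u^3 - 103*u^2 + 324*u - 180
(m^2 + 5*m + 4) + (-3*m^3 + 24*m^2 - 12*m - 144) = -3*m^3 + 25*m^2 - 7*m - 140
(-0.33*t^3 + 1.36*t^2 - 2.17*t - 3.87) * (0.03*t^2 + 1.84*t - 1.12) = -0.0099*t^5 - 0.5664*t^4 + 2.8069*t^3 - 5.6321*t^2 - 4.6904*t + 4.3344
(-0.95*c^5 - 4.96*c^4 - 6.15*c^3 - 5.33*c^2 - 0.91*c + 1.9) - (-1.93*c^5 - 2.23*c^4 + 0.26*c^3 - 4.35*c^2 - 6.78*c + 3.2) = 0.98*c^5 - 2.73*c^4 - 6.41*c^3 - 0.98*c^2 + 5.87*c - 1.3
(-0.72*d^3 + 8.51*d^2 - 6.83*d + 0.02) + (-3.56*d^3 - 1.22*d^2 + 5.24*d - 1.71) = -4.28*d^3 + 7.29*d^2 - 1.59*d - 1.69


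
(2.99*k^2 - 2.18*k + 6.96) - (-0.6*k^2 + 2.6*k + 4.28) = 3.59*k^2 - 4.78*k + 2.68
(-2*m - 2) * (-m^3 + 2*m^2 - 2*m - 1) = 2*m^4 - 2*m^3 + 6*m + 2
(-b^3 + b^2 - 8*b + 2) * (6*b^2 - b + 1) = -6*b^5 + 7*b^4 - 50*b^3 + 21*b^2 - 10*b + 2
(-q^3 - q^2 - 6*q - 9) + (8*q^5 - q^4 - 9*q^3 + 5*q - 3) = 8*q^5 - q^4 - 10*q^3 - q^2 - q - 12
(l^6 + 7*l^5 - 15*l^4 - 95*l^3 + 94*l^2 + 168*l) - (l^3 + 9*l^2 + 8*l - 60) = l^6 + 7*l^5 - 15*l^4 - 96*l^3 + 85*l^2 + 160*l + 60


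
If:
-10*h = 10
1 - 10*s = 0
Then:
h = -1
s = 1/10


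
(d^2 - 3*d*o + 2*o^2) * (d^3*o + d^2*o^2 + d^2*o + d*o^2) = d^5*o - 2*d^4*o^2 + d^4*o - d^3*o^3 - 2*d^3*o^2 + 2*d^2*o^4 - d^2*o^3 + 2*d*o^4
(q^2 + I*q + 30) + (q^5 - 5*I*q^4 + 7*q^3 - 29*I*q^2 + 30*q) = q^5 - 5*I*q^4 + 7*q^3 + q^2 - 29*I*q^2 + 30*q + I*q + 30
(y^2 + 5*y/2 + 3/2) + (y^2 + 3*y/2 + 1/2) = 2*y^2 + 4*y + 2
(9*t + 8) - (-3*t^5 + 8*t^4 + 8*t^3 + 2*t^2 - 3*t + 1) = 3*t^5 - 8*t^4 - 8*t^3 - 2*t^2 + 12*t + 7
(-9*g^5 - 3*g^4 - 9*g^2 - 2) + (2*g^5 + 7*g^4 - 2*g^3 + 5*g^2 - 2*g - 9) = -7*g^5 + 4*g^4 - 2*g^3 - 4*g^2 - 2*g - 11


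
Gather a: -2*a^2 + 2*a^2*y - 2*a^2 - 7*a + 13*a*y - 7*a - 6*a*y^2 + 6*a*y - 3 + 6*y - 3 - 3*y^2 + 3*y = a^2*(2*y - 4) + a*(-6*y^2 + 19*y - 14) - 3*y^2 + 9*y - 6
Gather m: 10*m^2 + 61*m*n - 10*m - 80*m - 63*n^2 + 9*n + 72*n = 10*m^2 + m*(61*n - 90) - 63*n^2 + 81*n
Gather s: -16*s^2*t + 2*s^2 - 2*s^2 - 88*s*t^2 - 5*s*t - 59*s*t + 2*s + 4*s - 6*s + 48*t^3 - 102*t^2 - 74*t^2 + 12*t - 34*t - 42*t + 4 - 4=-16*s^2*t + s*(-88*t^2 - 64*t) + 48*t^3 - 176*t^2 - 64*t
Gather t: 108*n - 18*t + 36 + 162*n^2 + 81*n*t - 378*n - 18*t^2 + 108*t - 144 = 162*n^2 - 270*n - 18*t^2 + t*(81*n + 90) - 108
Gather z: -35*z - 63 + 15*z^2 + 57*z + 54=15*z^2 + 22*z - 9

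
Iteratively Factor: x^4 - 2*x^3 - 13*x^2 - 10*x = (x + 2)*(x^3 - 4*x^2 - 5*x) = (x + 1)*(x + 2)*(x^2 - 5*x) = x*(x + 1)*(x + 2)*(x - 5)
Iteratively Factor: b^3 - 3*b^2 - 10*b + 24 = (b - 4)*(b^2 + b - 6) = (b - 4)*(b - 2)*(b + 3)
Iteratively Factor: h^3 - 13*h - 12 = (h + 3)*(h^2 - 3*h - 4) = (h - 4)*(h + 3)*(h + 1)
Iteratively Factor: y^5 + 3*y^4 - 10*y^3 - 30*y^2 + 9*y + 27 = (y - 1)*(y^4 + 4*y^3 - 6*y^2 - 36*y - 27) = (y - 1)*(y + 3)*(y^3 + y^2 - 9*y - 9) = (y - 1)*(y + 1)*(y + 3)*(y^2 - 9) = (y - 3)*(y - 1)*(y + 1)*(y + 3)*(y + 3)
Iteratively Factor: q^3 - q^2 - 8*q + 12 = (q + 3)*(q^2 - 4*q + 4) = (q - 2)*(q + 3)*(q - 2)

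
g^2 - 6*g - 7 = (g - 7)*(g + 1)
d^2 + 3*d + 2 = (d + 1)*(d + 2)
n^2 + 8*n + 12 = (n + 2)*(n + 6)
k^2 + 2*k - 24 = (k - 4)*(k + 6)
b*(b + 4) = b^2 + 4*b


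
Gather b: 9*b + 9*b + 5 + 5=18*b + 10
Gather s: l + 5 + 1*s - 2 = l + s + 3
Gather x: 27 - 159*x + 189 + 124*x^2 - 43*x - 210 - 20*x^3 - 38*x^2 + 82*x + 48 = -20*x^3 + 86*x^2 - 120*x + 54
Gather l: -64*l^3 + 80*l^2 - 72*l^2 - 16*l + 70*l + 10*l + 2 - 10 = -64*l^3 + 8*l^2 + 64*l - 8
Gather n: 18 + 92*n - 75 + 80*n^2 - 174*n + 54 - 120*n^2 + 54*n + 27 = -40*n^2 - 28*n + 24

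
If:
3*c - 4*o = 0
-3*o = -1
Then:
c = 4/9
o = 1/3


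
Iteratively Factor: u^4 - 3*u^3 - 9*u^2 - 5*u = (u + 1)*(u^3 - 4*u^2 - 5*u) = (u + 1)^2*(u^2 - 5*u) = (u - 5)*(u + 1)^2*(u)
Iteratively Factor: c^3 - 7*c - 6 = (c + 2)*(c^2 - 2*c - 3) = (c + 1)*(c + 2)*(c - 3)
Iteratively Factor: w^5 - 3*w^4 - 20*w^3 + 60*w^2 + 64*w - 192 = (w - 3)*(w^4 - 20*w^2 + 64) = (w - 3)*(w + 4)*(w^3 - 4*w^2 - 4*w + 16) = (w - 4)*(w - 3)*(w + 4)*(w^2 - 4) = (w - 4)*(w - 3)*(w + 2)*(w + 4)*(w - 2)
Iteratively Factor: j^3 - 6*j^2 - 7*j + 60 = (j + 3)*(j^2 - 9*j + 20) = (j - 5)*(j + 3)*(j - 4)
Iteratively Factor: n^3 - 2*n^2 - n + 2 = (n - 2)*(n^2 - 1) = (n - 2)*(n - 1)*(n + 1)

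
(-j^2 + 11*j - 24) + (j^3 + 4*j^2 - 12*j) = j^3 + 3*j^2 - j - 24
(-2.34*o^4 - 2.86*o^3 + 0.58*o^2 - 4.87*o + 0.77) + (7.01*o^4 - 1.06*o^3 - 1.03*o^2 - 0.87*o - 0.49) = 4.67*o^4 - 3.92*o^3 - 0.45*o^2 - 5.74*o + 0.28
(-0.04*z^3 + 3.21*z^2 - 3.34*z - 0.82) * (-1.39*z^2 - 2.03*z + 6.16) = 0.0556*z^5 - 4.3807*z^4 - 2.1201*z^3 + 27.6936*z^2 - 18.9098*z - 5.0512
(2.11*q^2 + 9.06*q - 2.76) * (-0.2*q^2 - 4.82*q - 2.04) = -0.422*q^4 - 11.9822*q^3 - 47.4216*q^2 - 5.1792*q + 5.6304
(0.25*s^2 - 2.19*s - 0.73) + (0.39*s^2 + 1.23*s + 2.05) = 0.64*s^2 - 0.96*s + 1.32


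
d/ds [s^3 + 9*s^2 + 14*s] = 3*s^2 + 18*s + 14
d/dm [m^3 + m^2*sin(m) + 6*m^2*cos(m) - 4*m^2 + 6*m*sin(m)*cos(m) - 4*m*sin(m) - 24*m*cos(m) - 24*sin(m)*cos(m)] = -6*m^2*sin(m) + m^2*cos(m) + 3*m^2 + 26*m*sin(m) + 8*m*cos(m) + 6*m*cos(2*m) - 8*m - 4*sin(m) + 3*sin(2*m) - 24*cos(m) - 24*cos(2*m)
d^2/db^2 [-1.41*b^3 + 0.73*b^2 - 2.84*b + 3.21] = 1.46 - 8.46*b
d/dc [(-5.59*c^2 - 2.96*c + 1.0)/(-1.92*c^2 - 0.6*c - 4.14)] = (-2.3292*c^2 + 50.1252*c + 12.8544)/(3.6864*c^4 + 2.304*c^3 + 16.2576*c^2 + 4.968*c + 17.1396)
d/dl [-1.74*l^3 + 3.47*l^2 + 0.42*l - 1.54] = -5.22*l^2 + 6.94*l + 0.42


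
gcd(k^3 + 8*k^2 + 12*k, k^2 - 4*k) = k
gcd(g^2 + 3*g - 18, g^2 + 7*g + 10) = 1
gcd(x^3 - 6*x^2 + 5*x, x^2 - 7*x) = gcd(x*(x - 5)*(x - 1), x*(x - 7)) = x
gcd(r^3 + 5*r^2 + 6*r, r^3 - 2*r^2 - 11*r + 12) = r + 3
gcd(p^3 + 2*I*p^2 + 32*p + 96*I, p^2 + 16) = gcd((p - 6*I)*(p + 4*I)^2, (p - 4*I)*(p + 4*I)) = p + 4*I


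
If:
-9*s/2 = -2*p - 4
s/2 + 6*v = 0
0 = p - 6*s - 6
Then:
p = -34/5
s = -32/15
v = 8/45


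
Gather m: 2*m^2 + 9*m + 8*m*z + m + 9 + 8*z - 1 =2*m^2 + m*(8*z + 10) + 8*z + 8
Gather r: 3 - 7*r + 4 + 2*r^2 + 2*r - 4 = 2*r^2 - 5*r + 3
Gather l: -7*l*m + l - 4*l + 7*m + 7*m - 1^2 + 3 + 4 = l*(-7*m - 3) + 14*m + 6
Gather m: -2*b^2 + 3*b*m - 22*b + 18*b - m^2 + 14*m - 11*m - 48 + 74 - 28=-2*b^2 - 4*b - m^2 + m*(3*b + 3) - 2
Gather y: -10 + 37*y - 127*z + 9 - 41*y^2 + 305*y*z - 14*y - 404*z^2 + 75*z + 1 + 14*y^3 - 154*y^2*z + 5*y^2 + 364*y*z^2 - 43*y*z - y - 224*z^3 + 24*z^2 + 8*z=14*y^3 + y^2*(-154*z - 36) + y*(364*z^2 + 262*z + 22) - 224*z^3 - 380*z^2 - 44*z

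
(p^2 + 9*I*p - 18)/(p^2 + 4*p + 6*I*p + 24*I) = (p + 3*I)/(p + 4)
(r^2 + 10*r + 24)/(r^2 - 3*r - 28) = (r + 6)/(r - 7)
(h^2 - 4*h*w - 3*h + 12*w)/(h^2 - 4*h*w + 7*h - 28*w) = (h - 3)/(h + 7)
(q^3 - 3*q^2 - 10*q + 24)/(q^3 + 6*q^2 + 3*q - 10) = (q^3 - 3*q^2 - 10*q + 24)/(q^3 + 6*q^2 + 3*q - 10)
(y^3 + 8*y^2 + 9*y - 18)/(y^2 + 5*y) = (y^3 + 8*y^2 + 9*y - 18)/(y*(y + 5))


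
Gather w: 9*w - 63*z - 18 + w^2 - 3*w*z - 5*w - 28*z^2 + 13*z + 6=w^2 + w*(4 - 3*z) - 28*z^2 - 50*z - 12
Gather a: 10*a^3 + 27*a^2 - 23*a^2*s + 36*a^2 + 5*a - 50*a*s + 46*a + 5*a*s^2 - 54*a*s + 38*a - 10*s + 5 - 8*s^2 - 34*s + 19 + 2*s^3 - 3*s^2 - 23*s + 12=10*a^3 + a^2*(63 - 23*s) + a*(5*s^2 - 104*s + 89) + 2*s^3 - 11*s^2 - 67*s + 36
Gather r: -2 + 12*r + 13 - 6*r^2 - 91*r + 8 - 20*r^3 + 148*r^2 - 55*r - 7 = -20*r^3 + 142*r^2 - 134*r + 12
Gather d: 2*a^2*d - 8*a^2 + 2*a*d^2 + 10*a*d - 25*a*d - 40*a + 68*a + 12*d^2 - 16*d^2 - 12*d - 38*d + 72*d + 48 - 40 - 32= -8*a^2 + 28*a + d^2*(2*a - 4) + d*(2*a^2 - 15*a + 22) - 24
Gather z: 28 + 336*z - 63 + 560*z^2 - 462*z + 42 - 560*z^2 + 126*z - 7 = 0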